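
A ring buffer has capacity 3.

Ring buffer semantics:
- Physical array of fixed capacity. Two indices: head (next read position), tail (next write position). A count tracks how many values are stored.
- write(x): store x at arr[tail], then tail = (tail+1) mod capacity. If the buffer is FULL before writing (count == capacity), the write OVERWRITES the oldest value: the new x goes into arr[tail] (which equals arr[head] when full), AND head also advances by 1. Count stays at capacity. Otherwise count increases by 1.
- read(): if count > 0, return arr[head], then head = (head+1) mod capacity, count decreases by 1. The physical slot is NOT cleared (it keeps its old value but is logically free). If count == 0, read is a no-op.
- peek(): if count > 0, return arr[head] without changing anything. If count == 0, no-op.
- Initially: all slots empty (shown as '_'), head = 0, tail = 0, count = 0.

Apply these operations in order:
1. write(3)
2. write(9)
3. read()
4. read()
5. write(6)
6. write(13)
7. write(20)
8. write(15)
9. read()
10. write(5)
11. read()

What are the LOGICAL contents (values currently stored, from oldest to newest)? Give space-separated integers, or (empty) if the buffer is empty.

Answer: 15 5

Derivation:
After op 1 (write(3)): arr=[3 _ _] head=0 tail=1 count=1
After op 2 (write(9)): arr=[3 9 _] head=0 tail=2 count=2
After op 3 (read()): arr=[3 9 _] head=1 tail=2 count=1
After op 4 (read()): arr=[3 9 _] head=2 tail=2 count=0
After op 5 (write(6)): arr=[3 9 6] head=2 tail=0 count=1
After op 6 (write(13)): arr=[13 9 6] head=2 tail=1 count=2
After op 7 (write(20)): arr=[13 20 6] head=2 tail=2 count=3
After op 8 (write(15)): arr=[13 20 15] head=0 tail=0 count=3
After op 9 (read()): arr=[13 20 15] head=1 tail=0 count=2
After op 10 (write(5)): arr=[5 20 15] head=1 tail=1 count=3
After op 11 (read()): arr=[5 20 15] head=2 tail=1 count=2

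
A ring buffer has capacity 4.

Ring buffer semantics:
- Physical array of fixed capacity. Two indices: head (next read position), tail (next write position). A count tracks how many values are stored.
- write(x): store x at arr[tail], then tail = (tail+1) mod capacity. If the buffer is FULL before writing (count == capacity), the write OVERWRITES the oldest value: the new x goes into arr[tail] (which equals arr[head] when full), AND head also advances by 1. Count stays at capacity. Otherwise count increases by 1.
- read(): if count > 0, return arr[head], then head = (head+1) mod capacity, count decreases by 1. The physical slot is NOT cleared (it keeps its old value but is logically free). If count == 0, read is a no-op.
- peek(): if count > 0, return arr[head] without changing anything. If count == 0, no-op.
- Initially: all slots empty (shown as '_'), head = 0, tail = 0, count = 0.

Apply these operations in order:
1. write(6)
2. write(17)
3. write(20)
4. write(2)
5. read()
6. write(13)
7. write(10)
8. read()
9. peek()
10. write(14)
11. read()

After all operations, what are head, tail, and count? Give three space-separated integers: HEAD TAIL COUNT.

After op 1 (write(6)): arr=[6 _ _ _] head=0 tail=1 count=1
After op 2 (write(17)): arr=[6 17 _ _] head=0 tail=2 count=2
After op 3 (write(20)): arr=[6 17 20 _] head=0 tail=3 count=3
After op 4 (write(2)): arr=[6 17 20 2] head=0 tail=0 count=4
After op 5 (read()): arr=[6 17 20 2] head=1 tail=0 count=3
After op 6 (write(13)): arr=[13 17 20 2] head=1 tail=1 count=4
After op 7 (write(10)): arr=[13 10 20 2] head=2 tail=2 count=4
After op 8 (read()): arr=[13 10 20 2] head=3 tail=2 count=3
After op 9 (peek()): arr=[13 10 20 2] head=3 tail=2 count=3
After op 10 (write(14)): arr=[13 10 14 2] head=3 tail=3 count=4
After op 11 (read()): arr=[13 10 14 2] head=0 tail=3 count=3

Answer: 0 3 3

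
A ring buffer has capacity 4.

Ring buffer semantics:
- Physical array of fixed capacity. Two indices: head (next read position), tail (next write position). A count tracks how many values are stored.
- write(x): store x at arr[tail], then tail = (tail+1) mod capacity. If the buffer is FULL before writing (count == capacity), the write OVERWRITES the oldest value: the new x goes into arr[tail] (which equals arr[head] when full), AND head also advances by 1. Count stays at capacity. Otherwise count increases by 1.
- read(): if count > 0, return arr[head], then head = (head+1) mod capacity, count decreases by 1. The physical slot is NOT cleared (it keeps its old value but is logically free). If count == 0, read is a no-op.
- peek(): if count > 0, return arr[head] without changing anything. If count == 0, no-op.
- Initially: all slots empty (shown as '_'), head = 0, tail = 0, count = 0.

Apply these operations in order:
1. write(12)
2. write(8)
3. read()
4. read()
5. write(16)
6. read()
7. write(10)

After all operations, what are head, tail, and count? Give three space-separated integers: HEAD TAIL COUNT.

After op 1 (write(12)): arr=[12 _ _ _] head=0 tail=1 count=1
After op 2 (write(8)): arr=[12 8 _ _] head=0 tail=2 count=2
After op 3 (read()): arr=[12 8 _ _] head=1 tail=2 count=1
After op 4 (read()): arr=[12 8 _ _] head=2 tail=2 count=0
After op 5 (write(16)): arr=[12 8 16 _] head=2 tail=3 count=1
After op 6 (read()): arr=[12 8 16 _] head=3 tail=3 count=0
After op 7 (write(10)): arr=[12 8 16 10] head=3 tail=0 count=1

Answer: 3 0 1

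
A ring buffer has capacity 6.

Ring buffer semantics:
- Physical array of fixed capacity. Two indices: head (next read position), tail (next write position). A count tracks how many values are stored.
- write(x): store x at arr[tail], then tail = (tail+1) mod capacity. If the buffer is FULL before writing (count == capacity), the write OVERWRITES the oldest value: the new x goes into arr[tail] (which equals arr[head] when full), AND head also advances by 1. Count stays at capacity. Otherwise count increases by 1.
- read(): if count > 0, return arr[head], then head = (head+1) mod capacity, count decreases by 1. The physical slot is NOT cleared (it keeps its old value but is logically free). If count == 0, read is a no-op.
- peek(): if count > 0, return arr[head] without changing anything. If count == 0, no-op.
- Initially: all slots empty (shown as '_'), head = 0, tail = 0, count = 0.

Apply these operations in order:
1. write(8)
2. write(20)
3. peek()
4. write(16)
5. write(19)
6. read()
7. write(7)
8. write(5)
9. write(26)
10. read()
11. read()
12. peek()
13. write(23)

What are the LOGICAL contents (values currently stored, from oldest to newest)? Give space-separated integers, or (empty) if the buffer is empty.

Answer: 19 7 5 26 23

Derivation:
After op 1 (write(8)): arr=[8 _ _ _ _ _] head=0 tail=1 count=1
After op 2 (write(20)): arr=[8 20 _ _ _ _] head=0 tail=2 count=2
After op 3 (peek()): arr=[8 20 _ _ _ _] head=0 tail=2 count=2
After op 4 (write(16)): arr=[8 20 16 _ _ _] head=0 tail=3 count=3
After op 5 (write(19)): arr=[8 20 16 19 _ _] head=0 tail=4 count=4
After op 6 (read()): arr=[8 20 16 19 _ _] head=1 tail=4 count=3
After op 7 (write(7)): arr=[8 20 16 19 7 _] head=1 tail=5 count=4
After op 8 (write(5)): arr=[8 20 16 19 7 5] head=1 tail=0 count=5
After op 9 (write(26)): arr=[26 20 16 19 7 5] head=1 tail=1 count=6
After op 10 (read()): arr=[26 20 16 19 7 5] head=2 tail=1 count=5
After op 11 (read()): arr=[26 20 16 19 7 5] head=3 tail=1 count=4
After op 12 (peek()): arr=[26 20 16 19 7 5] head=3 tail=1 count=4
After op 13 (write(23)): arr=[26 23 16 19 7 5] head=3 tail=2 count=5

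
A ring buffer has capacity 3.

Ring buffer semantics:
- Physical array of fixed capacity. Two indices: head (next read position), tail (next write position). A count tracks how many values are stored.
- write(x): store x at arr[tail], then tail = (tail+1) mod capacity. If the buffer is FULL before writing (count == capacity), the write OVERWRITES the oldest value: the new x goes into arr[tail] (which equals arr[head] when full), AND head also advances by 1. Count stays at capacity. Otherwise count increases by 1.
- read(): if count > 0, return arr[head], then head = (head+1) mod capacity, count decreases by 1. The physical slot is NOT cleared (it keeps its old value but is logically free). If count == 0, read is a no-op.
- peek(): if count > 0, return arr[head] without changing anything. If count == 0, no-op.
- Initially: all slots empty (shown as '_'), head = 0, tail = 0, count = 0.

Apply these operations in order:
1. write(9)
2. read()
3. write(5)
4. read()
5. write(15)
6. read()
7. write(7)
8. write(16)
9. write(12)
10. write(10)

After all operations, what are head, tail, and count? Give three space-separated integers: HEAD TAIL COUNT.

After op 1 (write(9)): arr=[9 _ _] head=0 tail=1 count=1
After op 2 (read()): arr=[9 _ _] head=1 tail=1 count=0
After op 3 (write(5)): arr=[9 5 _] head=1 tail=2 count=1
After op 4 (read()): arr=[9 5 _] head=2 tail=2 count=0
After op 5 (write(15)): arr=[9 5 15] head=2 tail=0 count=1
After op 6 (read()): arr=[9 5 15] head=0 tail=0 count=0
After op 7 (write(7)): arr=[7 5 15] head=0 tail=1 count=1
After op 8 (write(16)): arr=[7 16 15] head=0 tail=2 count=2
After op 9 (write(12)): arr=[7 16 12] head=0 tail=0 count=3
After op 10 (write(10)): arr=[10 16 12] head=1 tail=1 count=3

Answer: 1 1 3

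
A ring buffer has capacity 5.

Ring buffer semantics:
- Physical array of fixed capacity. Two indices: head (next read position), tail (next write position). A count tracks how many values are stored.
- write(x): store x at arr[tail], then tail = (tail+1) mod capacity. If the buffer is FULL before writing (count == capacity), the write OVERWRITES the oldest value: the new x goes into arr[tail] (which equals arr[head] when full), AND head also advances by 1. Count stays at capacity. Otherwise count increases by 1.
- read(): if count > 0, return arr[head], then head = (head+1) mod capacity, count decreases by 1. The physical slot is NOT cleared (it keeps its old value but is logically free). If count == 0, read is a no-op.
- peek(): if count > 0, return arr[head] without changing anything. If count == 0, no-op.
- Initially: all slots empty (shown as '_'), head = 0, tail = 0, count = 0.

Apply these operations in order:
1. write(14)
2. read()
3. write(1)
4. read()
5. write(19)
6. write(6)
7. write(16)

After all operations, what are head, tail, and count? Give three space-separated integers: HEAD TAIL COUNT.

After op 1 (write(14)): arr=[14 _ _ _ _] head=0 tail=1 count=1
After op 2 (read()): arr=[14 _ _ _ _] head=1 tail=1 count=0
After op 3 (write(1)): arr=[14 1 _ _ _] head=1 tail=2 count=1
After op 4 (read()): arr=[14 1 _ _ _] head=2 tail=2 count=0
After op 5 (write(19)): arr=[14 1 19 _ _] head=2 tail=3 count=1
After op 6 (write(6)): arr=[14 1 19 6 _] head=2 tail=4 count=2
After op 7 (write(16)): arr=[14 1 19 6 16] head=2 tail=0 count=3

Answer: 2 0 3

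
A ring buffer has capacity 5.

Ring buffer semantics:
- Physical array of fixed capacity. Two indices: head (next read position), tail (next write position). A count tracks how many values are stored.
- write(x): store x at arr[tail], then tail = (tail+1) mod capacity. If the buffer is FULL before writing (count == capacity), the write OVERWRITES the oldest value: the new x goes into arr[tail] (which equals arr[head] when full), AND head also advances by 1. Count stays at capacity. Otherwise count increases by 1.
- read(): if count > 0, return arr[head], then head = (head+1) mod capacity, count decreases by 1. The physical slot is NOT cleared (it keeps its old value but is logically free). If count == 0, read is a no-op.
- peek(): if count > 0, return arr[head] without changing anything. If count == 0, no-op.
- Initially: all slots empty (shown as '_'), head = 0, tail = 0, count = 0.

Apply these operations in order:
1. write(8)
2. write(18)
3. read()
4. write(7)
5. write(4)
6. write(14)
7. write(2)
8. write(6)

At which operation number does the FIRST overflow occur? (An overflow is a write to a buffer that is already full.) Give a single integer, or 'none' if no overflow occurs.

After op 1 (write(8)): arr=[8 _ _ _ _] head=0 tail=1 count=1
After op 2 (write(18)): arr=[8 18 _ _ _] head=0 tail=2 count=2
After op 3 (read()): arr=[8 18 _ _ _] head=1 tail=2 count=1
After op 4 (write(7)): arr=[8 18 7 _ _] head=1 tail=3 count=2
After op 5 (write(4)): arr=[8 18 7 4 _] head=1 tail=4 count=3
After op 6 (write(14)): arr=[8 18 7 4 14] head=1 tail=0 count=4
After op 7 (write(2)): arr=[2 18 7 4 14] head=1 tail=1 count=5
After op 8 (write(6)): arr=[2 6 7 4 14] head=2 tail=2 count=5

Answer: 8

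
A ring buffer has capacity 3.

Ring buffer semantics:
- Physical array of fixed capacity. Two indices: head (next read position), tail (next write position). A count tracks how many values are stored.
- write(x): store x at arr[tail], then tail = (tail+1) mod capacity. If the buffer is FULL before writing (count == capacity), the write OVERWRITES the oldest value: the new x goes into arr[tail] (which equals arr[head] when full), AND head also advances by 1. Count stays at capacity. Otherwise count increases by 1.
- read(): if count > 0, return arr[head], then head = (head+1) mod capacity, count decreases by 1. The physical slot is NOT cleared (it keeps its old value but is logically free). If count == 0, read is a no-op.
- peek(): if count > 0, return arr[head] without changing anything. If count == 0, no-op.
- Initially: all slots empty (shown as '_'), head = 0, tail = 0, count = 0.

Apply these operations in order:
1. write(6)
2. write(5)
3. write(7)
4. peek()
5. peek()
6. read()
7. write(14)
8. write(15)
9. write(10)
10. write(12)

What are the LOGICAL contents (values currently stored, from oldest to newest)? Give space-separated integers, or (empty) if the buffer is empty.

After op 1 (write(6)): arr=[6 _ _] head=0 tail=1 count=1
After op 2 (write(5)): arr=[6 5 _] head=0 tail=2 count=2
After op 3 (write(7)): arr=[6 5 7] head=0 tail=0 count=3
After op 4 (peek()): arr=[6 5 7] head=0 tail=0 count=3
After op 5 (peek()): arr=[6 5 7] head=0 tail=0 count=3
After op 6 (read()): arr=[6 5 7] head=1 tail=0 count=2
After op 7 (write(14)): arr=[14 5 7] head=1 tail=1 count=3
After op 8 (write(15)): arr=[14 15 7] head=2 tail=2 count=3
After op 9 (write(10)): arr=[14 15 10] head=0 tail=0 count=3
After op 10 (write(12)): arr=[12 15 10] head=1 tail=1 count=3

Answer: 15 10 12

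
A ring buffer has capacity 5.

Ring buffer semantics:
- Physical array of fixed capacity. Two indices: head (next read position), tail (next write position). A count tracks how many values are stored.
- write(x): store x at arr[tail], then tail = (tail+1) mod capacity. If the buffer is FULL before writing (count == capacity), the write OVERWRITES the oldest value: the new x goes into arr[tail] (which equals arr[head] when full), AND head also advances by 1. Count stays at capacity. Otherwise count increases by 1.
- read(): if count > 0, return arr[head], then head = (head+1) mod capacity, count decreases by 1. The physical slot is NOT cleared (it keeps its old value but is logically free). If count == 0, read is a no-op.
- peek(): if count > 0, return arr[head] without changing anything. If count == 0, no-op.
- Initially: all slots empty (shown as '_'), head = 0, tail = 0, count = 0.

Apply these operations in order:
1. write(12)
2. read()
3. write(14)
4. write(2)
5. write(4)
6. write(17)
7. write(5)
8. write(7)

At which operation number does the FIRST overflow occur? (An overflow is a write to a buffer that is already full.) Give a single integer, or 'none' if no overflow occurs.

Answer: 8

Derivation:
After op 1 (write(12)): arr=[12 _ _ _ _] head=0 tail=1 count=1
After op 2 (read()): arr=[12 _ _ _ _] head=1 tail=1 count=0
After op 3 (write(14)): arr=[12 14 _ _ _] head=1 tail=2 count=1
After op 4 (write(2)): arr=[12 14 2 _ _] head=1 tail=3 count=2
After op 5 (write(4)): arr=[12 14 2 4 _] head=1 tail=4 count=3
After op 6 (write(17)): arr=[12 14 2 4 17] head=1 tail=0 count=4
After op 7 (write(5)): arr=[5 14 2 4 17] head=1 tail=1 count=5
After op 8 (write(7)): arr=[5 7 2 4 17] head=2 tail=2 count=5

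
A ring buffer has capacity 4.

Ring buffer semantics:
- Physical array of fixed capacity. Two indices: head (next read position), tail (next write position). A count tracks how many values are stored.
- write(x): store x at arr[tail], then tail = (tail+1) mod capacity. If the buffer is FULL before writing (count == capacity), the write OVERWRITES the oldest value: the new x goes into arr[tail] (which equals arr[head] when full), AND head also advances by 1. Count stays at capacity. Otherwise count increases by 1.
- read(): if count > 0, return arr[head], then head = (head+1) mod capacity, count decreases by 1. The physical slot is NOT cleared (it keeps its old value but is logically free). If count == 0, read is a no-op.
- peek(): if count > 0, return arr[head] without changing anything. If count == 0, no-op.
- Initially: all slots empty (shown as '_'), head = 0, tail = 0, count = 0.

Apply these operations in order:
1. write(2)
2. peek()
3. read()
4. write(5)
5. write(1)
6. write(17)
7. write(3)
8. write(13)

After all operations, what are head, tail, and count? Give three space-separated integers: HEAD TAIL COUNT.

After op 1 (write(2)): arr=[2 _ _ _] head=0 tail=1 count=1
After op 2 (peek()): arr=[2 _ _ _] head=0 tail=1 count=1
After op 3 (read()): arr=[2 _ _ _] head=1 tail=1 count=0
After op 4 (write(5)): arr=[2 5 _ _] head=1 tail=2 count=1
After op 5 (write(1)): arr=[2 5 1 _] head=1 tail=3 count=2
After op 6 (write(17)): arr=[2 5 1 17] head=1 tail=0 count=3
After op 7 (write(3)): arr=[3 5 1 17] head=1 tail=1 count=4
After op 8 (write(13)): arr=[3 13 1 17] head=2 tail=2 count=4

Answer: 2 2 4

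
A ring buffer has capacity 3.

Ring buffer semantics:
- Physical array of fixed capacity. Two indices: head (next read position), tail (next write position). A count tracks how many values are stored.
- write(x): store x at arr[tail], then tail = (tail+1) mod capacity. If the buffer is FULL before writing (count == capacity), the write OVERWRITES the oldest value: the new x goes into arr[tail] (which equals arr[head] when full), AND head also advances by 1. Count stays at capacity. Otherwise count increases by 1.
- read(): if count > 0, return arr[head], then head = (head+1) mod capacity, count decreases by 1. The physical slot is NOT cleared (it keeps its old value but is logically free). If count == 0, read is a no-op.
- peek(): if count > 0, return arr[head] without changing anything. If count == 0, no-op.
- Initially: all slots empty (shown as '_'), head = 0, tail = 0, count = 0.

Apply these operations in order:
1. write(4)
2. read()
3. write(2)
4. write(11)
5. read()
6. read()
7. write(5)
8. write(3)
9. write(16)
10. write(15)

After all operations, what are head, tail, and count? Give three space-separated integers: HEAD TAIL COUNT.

Answer: 1 1 3

Derivation:
After op 1 (write(4)): arr=[4 _ _] head=0 tail=1 count=1
After op 2 (read()): arr=[4 _ _] head=1 tail=1 count=0
After op 3 (write(2)): arr=[4 2 _] head=1 tail=2 count=1
After op 4 (write(11)): arr=[4 2 11] head=1 tail=0 count=2
After op 5 (read()): arr=[4 2 11] head=2 tail=0 count=1
After op 6 (read()): arr=[4 2 11] head=0 tail=0 count=0
After op 7 (write(5)): arr=[5 2 11] head=0 tail=1 count=1
After op 8 (write(3)): arr=[5 3 11] head=0 tail=2 count=2
After op 9 (write(16)): arr=[5 3 16] head=0 tail=0 count=3
After op 10 (write(15)): arr=[15 3 16] head=1 tail=1 count=3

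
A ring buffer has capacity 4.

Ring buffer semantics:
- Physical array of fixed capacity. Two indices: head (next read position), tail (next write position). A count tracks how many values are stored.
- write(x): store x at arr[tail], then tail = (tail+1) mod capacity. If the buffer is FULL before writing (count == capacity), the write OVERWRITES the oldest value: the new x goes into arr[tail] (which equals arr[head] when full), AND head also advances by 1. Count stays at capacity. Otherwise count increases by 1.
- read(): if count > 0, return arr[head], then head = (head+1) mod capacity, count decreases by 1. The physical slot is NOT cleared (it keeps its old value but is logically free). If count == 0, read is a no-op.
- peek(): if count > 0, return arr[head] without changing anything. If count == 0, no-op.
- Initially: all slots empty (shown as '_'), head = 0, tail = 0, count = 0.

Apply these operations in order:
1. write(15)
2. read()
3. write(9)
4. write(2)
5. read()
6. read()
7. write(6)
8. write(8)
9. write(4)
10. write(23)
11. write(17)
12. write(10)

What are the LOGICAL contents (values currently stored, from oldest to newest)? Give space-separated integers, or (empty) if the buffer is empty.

After op 1 (write(15)): arr=[15 _ _ _] head=0 tail=1 count=1
After op 2 (read()): arr=[15 _ _ _] head=1 tail=1 count=0
After op 3 (write(9)): arr=[15 9 _ _] head=1 tail=2 count=1
After op 4 (write(2)): arr=[15 9 2 _] head=1 tail=3 count=2
After op 5 (read()): arr=[15 9 2 _] head=2 tail=3 count=1
After op 6 (read()): arr=[15 9 2 _] head=3 tail=3 count=0
After op 7 (write(6)): arr=[15 9 2 6] head=3 tail=0 count=1
After op 8 (write(8)): arr=[8 9 2 6] head=3 tail=1 count=2
After op 9 (write(4)): arr=[8 4 2 6] head=3 tail=2 count=3
After op 10 (write(23)): arr=[8 4 23 6] head=3 tail=3 count=4
After op 11 (write(17)): arr=[8 4 23 17] head=0 tail=0 count=4
After op 12 (write(10)): arr=[10 4 23 17] head=1 tail=1 count=4

Answer: 4 23 17 10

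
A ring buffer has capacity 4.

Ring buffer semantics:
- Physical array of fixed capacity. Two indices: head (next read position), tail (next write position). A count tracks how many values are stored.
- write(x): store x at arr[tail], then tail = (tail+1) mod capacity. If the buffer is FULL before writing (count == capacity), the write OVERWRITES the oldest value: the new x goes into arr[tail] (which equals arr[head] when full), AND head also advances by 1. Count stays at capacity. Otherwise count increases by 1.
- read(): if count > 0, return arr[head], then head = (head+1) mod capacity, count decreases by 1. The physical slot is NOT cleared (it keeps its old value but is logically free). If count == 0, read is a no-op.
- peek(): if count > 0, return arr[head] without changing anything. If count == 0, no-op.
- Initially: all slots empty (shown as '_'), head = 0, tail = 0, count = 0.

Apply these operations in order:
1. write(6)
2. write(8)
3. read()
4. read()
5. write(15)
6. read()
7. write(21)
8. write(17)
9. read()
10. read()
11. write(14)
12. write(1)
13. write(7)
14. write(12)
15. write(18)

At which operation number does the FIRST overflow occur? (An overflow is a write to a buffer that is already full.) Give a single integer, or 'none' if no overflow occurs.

After op 1 (write(6)): arr=[6 _ _ _] head=0 tail=1 count=1
After op 2 (write(8)): arr=[6 8 _ _] head=0 tail=2 count=2
After op 3 (read()): arr=[6 8 _ _] head=1 tail=2 count=1
After op 4 (read()): arr=[6 8 _ _] head=2 tail=2 count=0
After op 5 (write(15)): arr=[6 8 15 _] head=2 tail=3 count=1
After op 6 (read()): arr=[6 8 15 _] head=3 tail=3 count=0
After op 7 (write(21)): arr=[6 8 15 21] head=3 tail=0 count=1
After op 8 (write(17)): arr=[17 8 15 21] head=3 tail=1 count=2
After op 9 (read()): arr=[17 8 15 21] head=0 tail=1 count=1
After op 10 (read()): arr=[17 8 15 21] head=1 tail=1 count=0
After op 11 (write(14)): arr=[17 14 15 21] head=1 tail=2 count=1
After op 12 (write(1)): arr=[17 14 1 21] head=1 tail=3 count=2
After op 13 (write(7)): arr=[17 14 1 7] head=1 tail=0 count=3
After op 14 (write(12)): arr=[12 14 1 7] head=1 tail=1 count=4
After op 15 (write(18)): arr=[12 18 1 7] head=2 tail=2 count=4

Answer: 15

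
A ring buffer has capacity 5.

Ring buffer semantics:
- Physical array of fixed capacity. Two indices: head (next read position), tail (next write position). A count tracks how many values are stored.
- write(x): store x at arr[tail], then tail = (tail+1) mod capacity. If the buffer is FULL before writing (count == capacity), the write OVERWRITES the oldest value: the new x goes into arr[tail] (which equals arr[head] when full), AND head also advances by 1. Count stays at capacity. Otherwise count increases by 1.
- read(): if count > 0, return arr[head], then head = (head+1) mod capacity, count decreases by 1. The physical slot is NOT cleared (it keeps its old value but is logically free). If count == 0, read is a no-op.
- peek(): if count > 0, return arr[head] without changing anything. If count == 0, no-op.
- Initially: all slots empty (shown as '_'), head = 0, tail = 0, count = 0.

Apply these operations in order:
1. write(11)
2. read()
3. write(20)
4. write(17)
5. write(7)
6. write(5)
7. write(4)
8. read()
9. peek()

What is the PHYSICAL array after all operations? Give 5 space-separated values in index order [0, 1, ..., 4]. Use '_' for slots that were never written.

Answer: 4 20 17 7 5

Derivation:
After op 1 (write(11)): arr=[11 _ _ _ _] head=0 tail=1 count=1
After op 2 (read()): arr=[11 _ _ _ _] head=1 tail=1 count=0
After op 3 (write(20)): arr=[11 20 _ _ _] head=1 tail=2 count=1
After op 4 (write(17)): arr=[11 20 17 _ _] head=1 tail=3 count=2
After op 5 (write(7)): arr=[11 20 17 7 _] head=1 tail=4 count=3
After op 6 (write(5)): arr=[11 20 17 7 5] head=1 tail=0 count=4
After op 7 (write(4)): arr=[4 20 17 7 5] head=1 tail=1 count=5
After op 8 (read()): arr=[4 20 17 7 5] head=2 tail=1 count=4
After op 9 (peek()): arr=[4 20 17 7 5] head=2 tail=1 count=4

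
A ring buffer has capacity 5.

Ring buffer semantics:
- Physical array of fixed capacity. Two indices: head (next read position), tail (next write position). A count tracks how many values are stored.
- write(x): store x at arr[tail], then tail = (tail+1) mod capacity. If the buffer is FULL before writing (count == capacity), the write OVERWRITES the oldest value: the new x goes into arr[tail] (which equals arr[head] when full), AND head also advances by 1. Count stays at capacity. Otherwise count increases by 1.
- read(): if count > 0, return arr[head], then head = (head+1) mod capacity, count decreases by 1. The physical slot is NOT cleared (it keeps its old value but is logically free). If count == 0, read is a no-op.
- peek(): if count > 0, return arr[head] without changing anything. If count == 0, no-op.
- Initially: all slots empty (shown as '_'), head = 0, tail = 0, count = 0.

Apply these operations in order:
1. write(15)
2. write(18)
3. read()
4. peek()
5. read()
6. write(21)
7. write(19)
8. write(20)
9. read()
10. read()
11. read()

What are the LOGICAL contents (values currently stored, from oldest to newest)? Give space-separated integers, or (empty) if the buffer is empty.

After op 1 (write(15)): arr=[15 _ _ _ _] head=0 tail=1 count=1
After op 2 (write(18)): arr=[15 18 _ _ _] head=0 tail=2 count=2
After op 3 (read()): arr=[15 18 _ _ _] head=1 tail=2 count=1
After op 4 (peek()): arr=[15 18 _ _ _] head=1 tail=2 count=1
After op 5 (read()): arr=[15 18 _ _ _] head=2 tail=2 count=0
After op 6 (write(21)): arr=[15 18 21 _ _] head=2 tail=3 count=1
After op 7 (write(19)): arr=[15 18 21 19 _] head=2 tail=4 count=2
After op 8 (write(20)): arr=[15 18 21 19 20] head=2 tail=0 count=3
After op 9 (read()): arr=[15 18 21 19 20] head=3 tail=0 count=2
After op 10 (read()): arr=[15 18 21 19 20] head=4 tail=0 count=1
After op 11 (read()): arr=[15 18 21 19 20] head=0 tail=0 count=0

Answer: (empty)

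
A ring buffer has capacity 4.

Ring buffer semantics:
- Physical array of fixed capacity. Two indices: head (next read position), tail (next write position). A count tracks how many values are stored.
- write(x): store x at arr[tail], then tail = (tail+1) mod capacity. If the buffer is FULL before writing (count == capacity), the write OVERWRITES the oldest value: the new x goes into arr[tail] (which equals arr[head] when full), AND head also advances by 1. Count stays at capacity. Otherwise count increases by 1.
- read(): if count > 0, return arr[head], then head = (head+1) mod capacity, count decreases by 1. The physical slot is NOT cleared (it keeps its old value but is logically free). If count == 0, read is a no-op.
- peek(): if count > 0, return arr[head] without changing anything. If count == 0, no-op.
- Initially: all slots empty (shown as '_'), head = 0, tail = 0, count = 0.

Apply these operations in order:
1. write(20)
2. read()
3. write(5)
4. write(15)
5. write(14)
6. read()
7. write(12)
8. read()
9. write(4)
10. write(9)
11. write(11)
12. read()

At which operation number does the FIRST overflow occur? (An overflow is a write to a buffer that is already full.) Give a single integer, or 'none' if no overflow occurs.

Answer: 11

Derivation:
After op 1 (write(20)): arr=[20 _ _ _] head=0 tail=1 count=1
After op 2 (read()): arr=[20 _ _ _] head=1 tail=1 count=0
After op 3 (write(5)): arr=[20 5 _ _] head=1 tail=2 count=1
After op 4 (write(15)): arr=[20 5 15 _] head=1 tail=3 count=2
After op 5 (write(14)): arr=[20 5 15 14] head=1 tail=0 count=3
After op 6 (read()): arr=[20 5 15 14] head=2 tail=0 count=2
After op 7 (write(12)): arr=[12 5 15 14] head=2 tail=1 count=3
After op 8 (read()): arr=[12 5 15 14] head=3 tail=1 count=2
After op 9 (write(4)): arr=[12 4 15 14] head=3 tail=2 count=3
After op 10 (write(9)): arr=[12 4 9 14] head=3 tail=3 count=4
After op 11 (write(11)): arr=[12 4 9 11] head=0 tail=0 count=4
After op 12 (read()): arr=[12 4 9 11] head=1 tail=0 count=3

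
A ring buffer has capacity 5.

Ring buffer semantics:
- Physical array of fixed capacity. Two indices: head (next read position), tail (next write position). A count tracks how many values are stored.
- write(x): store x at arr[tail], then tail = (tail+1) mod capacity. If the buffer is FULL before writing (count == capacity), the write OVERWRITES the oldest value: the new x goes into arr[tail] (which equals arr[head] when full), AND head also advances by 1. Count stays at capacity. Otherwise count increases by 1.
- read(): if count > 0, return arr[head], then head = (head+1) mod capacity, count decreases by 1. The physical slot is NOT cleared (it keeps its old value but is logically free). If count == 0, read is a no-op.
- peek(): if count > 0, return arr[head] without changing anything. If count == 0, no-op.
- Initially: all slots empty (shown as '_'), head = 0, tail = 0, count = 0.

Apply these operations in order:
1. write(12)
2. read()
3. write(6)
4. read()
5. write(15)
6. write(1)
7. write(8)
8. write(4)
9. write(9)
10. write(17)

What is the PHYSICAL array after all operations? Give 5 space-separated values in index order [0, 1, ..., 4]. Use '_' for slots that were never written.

Answer: 4 9 17 1 8

Derivation:
After op 1 (write(12)): arr=[12 _ _ _ _] head=0 tail=1 count=1
After op 2 (read()): arr=[12 _ _ _ _] head=1 tail=1 count=0
After op 3 (write(6)): arr=[12 6 _ _ _] head=1 tail=2 count=1
After op 4 (read()): arr=[12 6 _ _ _] head=2 tail=2 count=0
After op 5 (write(15)): arr=[12 6 15 _ _] head=2 tail=3 count=1
After op 6 (write(1)): arr=[12 6 15 1 _] head=2 tail=4 count=2
After op 7 (write(8)): arr=[12 6 15 1 8] head=2 tail=0 count=3
After op 8 (write(4)): arr=[4 6 15 1 8] head=2 tail=1 count=4
After op 9 (write(9)): arr=[4 9 15 1 8] head=2 tail=2 count=5
After op 10 (write(17)): arr=[4 9 17 1 8] head=3 tail=3 count=5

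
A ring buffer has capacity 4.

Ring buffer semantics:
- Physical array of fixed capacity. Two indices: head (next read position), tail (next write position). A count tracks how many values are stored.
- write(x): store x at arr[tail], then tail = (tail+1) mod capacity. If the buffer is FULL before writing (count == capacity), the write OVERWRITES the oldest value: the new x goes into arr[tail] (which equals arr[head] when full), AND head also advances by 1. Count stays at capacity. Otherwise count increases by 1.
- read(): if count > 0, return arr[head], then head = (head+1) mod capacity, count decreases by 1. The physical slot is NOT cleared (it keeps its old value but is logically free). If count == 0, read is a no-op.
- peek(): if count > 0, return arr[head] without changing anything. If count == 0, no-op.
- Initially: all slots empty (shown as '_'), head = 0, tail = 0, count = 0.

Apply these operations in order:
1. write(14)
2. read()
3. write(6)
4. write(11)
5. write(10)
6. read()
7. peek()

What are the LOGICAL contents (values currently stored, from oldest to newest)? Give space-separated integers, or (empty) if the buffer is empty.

Answer: 11 10

Derivation:
After op 1 (write(14)): arr=[14 _ _ _] head=0 tail=1 count=1
After op 2 (read()): arr=[14 _ _ _] head=1 tail=1 count=0
After op 3 (write(6)): arr=[14 6 _ _] head=1 tail=2 count=1
After op 4 (write(11)): arr=[14 6 11 _] head=1 tail=3 count=2
After op 5 (write(10)): arr=[14 6 11 10] head=1 tail=0 count=3
After op 6 (read()): arr=[14 6 11 10] head=2 tail=0 count=2
After op 7 (peek()): arr=[14 6 11 10] head=2 tail=0 count=2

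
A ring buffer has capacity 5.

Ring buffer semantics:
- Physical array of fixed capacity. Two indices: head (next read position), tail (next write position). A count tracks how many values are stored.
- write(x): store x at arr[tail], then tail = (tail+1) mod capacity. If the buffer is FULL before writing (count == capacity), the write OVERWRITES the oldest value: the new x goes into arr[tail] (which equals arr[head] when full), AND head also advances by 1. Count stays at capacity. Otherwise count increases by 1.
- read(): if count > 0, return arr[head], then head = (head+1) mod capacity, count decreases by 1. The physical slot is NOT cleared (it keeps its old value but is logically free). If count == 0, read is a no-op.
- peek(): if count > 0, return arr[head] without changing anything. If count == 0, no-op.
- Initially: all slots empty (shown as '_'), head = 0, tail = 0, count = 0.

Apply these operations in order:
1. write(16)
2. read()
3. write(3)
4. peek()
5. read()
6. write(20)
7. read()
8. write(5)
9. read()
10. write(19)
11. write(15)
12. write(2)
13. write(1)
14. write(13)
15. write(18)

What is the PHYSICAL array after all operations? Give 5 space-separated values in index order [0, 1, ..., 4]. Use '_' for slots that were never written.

After op 1 (write(16)): arr=[16 _ _ _ _] head=0 tail=1 count=1
After op 2 (read()): arr=[16 _ _ _ _] head=1 tail=1 count=0
After op 3 (write(3)): arr=[16 3 _ _ _] head=1 tail=2 count=1
After op 4 (peek()): arr=[16 3 _ _ _] head=1 tail=2 count=1
After op 5 (read()): arr=[16 3 _ _ _] head=2 tail=2 count=0
After op 6 (write(20)): arr=[16 3 20 _ _] head=2 tail=3 count=1
After op 7 (read()): arr=[16 3 20 _ _] head=3 tail=3 count=0
After op 8 (write(5)): arr=[16 3 20 5 _] head=3 tail=4 count=1
After op 9 (read()): arr=[16 3 20 5 _] head=4 tail=4 count=0
After op 10 (write(19)): arr=[16 3 20 5 19] head=4 tail=0 count=1
After op 11 (write(15)): arr=[15 3 20 5 19] head=4 tail=1 count=2
After op 12 (write(2)): arr=[15 2 20 5 19] head=4 tail=2 count=3
After op 13 (write(1)): arr=[15 2 1 5 19] head=4 tail=3 count=4
After op 14 (write(13)): arr=[15 2 1 13 19] head=4 tail=4 count=5
After op 15 (write(18)): arr=[15 2 1 13 18] head=0 tail=0 count=5

Answer: 15 2 1 13 18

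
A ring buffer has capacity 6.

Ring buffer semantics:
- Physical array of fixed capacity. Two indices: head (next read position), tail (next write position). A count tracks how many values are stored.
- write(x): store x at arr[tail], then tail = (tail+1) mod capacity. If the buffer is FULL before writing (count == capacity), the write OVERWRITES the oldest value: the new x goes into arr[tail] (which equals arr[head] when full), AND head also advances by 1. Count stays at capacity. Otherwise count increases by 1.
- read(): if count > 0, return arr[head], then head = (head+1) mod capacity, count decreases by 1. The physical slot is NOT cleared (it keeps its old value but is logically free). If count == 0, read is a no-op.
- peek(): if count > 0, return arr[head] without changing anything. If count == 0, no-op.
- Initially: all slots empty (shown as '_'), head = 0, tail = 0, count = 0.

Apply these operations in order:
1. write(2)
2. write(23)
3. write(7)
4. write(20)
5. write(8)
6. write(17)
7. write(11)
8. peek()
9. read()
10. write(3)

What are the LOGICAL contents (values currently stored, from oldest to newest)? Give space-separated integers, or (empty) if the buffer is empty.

Answer: 7 20 8 17 11 3

Derivation:
After op 1 (write(2)): arr=[2 _ _ _ _ _] head=0 tail=1 count=1
After op 2 (write(23)): arr=[2 23 _ _ _ _] head=0 tail=2 count=2
After op 3 (write(7)): arr=[2 23 7 _ _ _] head=0 tail=3 count=3
After op 4 (write(20)): arr=[2 23 7 20 _ _] head=0 tail=4 count=4
After op 5 (write(8)): arr=[2 23 7 20 8 _] head=0 tail=5 count=5
After op 6 (write(17)): arr=[2 23 7 20 8 17] head=0 tail=0 count=6
After op 7 (write(11)): arr=[11 23 7 20 8 17] head=1 tail=1 count=6
After op 8 (peek()): arr=[11 23 7 20 8 17] head=1 tail=1 count=6
After op 9 (read()): arr=[11 23 7 20 8 17] head=2 tail=1 count=5
After op 10 (write(3)): arr=[11 3 7 20 8 17] head=2 tail=2 count=6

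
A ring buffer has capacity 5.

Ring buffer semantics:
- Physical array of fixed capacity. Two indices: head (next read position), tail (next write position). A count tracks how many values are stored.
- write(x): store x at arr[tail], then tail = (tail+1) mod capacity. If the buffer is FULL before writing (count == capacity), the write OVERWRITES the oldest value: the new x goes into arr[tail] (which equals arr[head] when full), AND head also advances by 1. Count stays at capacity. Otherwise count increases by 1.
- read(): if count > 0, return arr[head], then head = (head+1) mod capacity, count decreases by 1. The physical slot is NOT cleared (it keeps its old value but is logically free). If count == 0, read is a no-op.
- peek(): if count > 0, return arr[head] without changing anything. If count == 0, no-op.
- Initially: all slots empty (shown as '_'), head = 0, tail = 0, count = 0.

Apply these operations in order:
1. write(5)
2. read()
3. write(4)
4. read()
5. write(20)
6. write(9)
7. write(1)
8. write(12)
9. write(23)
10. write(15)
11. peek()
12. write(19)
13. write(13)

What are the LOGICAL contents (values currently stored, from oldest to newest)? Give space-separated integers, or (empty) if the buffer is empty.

Answer: 12 23 15 19 13

Derivation:
After op 1 (write(5)): arr=[5 _ _ _ _] head=0 tail=1 count=1
After op 2 (read()): arr=[5 _ _ _ _] head=1 tail=1 count=0
After op 3 (write(4)): arr=[5 4 _ _ _] head=1 tail=2 count=1
After op 4 (read()): arr=[5 4 _ _ _] head=2 tail=2 count=0
After op 5 (write(20)): arr=[5 4 20 _ _] head=2 tail=3 count=1
After op 6 (write(9)): arr=[5 4 20 9 _] head=2 tail=4 count=2
After op 7 (write(1)): arr=[5 4 20 9 1] head=2 tail=0 count=3
After op 8 (write(12)): arr=[12 4 20 9 1] head=2 tail=1 count=4
After op 9 (write(23)): arr=[12 23 20 9 1] head=2 tail=2 count=5
After op 10 (write(15)): arr=[12 23 15 9 1] head=3 tail=3 count=5
After op 11 (peek()): arr=[12 23 15 9 1] head=3 tail=3 count=5
After op 12 (write(19)): arr=[12 23 15 19 1] head=4 tail=4 count=5
After op 13 (write(13)): arr=[12 23 15 19 13] head=0 tail=0 count=5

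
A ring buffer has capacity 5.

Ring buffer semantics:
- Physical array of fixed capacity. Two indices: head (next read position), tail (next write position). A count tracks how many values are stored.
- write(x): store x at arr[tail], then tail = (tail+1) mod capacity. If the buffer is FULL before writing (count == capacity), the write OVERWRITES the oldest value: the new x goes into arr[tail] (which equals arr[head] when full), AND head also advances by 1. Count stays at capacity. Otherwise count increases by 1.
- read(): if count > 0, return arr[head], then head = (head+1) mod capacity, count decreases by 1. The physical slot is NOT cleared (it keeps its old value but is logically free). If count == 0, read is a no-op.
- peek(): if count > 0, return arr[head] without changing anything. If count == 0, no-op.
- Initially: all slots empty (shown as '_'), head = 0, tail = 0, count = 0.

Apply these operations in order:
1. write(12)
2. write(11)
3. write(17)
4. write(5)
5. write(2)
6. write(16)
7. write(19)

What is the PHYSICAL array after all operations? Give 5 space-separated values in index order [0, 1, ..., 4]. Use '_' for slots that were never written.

Answer: 16 19 17 5 2

Derivation:
After op 1 (write(12)): arr=[12 _ _ _ _] head=0 tail=1 count=1
After op 2 (write(11)): arr=[12 11 _ _ _] head=0 tail=2 count=2
After op 3 (write(17)): arr=[12 11 17 _ _] head=0 tail=3 count=3
After op 4 (write(5)): arr=[12 11 17 5 _] head=0 tail=4 count=4
After op 5 (write(2)): arr=[12 11 17 5 2] head=0 tail=0 count=5
After op 6 (write(16)): arr=[16 11 17 5 2] head=1 tail=1 count=5
After op 7 (write(19)): arr=[16 19 17 5 2] head=2 tail=2 count=5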